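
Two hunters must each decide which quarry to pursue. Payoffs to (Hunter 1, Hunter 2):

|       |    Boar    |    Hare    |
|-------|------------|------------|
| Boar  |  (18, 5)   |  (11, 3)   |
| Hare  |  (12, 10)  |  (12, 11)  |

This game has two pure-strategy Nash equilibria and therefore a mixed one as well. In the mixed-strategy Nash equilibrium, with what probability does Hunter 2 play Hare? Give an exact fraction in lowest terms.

6/7

Hunter 2's mix q on Boar must make Hunter 1 indifferent between Boar and Hare.
Hunter 1's payoff from Boar: 18q + 11(1−q). From Hare: 12q + 12(1−q).
Set equal: 6q = 1(1−q) → q = 1/7.
Probability on Hare is 1 − 1/7 = 6/7.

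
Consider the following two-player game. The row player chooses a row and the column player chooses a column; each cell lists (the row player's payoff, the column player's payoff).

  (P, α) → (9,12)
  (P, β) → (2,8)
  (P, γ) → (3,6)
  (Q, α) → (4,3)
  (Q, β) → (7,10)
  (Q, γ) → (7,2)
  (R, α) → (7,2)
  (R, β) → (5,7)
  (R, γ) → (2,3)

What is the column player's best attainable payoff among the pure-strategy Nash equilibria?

12

(P, α) is a pure NE (the row player: 9 ≥ 7; the column player: 12 ≥ 8). The column player gets 12.
(Q, β) is a pure NE (the row player: 7 ≥ 5; the column player: 10 ≥ 3). The column player gets 10.
Every other cell has a profitable deviation for at least one player. Highest of {12, 10} is 12.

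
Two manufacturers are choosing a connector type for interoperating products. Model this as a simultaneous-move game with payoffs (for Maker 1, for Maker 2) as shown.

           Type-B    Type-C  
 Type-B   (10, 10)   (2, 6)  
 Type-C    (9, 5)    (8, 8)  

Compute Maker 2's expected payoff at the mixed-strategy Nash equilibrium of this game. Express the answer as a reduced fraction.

50/7

Maker 1 mixes with probability p on Type-B, chosen so Maker 2 is indifferent: 10p + 5(1−p) = 6p + 8(1−p) gives p = 3/7.
Maker 2's expected payoff is 10·3/7 + 5·4/7 = 50/7.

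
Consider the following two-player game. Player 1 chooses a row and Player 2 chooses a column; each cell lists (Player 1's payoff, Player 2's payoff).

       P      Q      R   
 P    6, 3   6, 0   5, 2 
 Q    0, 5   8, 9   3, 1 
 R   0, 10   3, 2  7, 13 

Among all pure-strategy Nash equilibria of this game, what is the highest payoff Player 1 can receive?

8

Both P is a pure NE (Player 1: 6 ≥ 0; Player 2: 3 ≥ 2). Player 1 gets 6.
Both Q is a pure NE (Player 1: 8 ≥ 6; Player 2: 9 ≥ 5). Player 1 gets 8.
Both R is a pure NE (Player 1: 7 ≥ 5; Player 2: 13 ≥ 10). Player 1 gets 7.
Every other cell has a profitable deviation for at least one player. Highest of {6, 8, 7} is 8.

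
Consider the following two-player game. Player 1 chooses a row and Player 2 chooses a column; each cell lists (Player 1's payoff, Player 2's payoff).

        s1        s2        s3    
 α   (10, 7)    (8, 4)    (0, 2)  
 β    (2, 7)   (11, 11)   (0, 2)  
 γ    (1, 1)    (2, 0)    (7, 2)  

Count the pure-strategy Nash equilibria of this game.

3

(α, s1): Player 1 gets 10 (best alternative 2); Player 2 gets 7 (best alternative 4). Neither deviates — NE.
(β, s2): Player 1 gets 11 (best alternative 8); Player 2 gets 11 (best alternative 7). Neither deviates — NE.
(γ, s3): Player 1 gets 7 (best alternative 0); Player 2 gets 2 (best alternative 1). Neither deviates — NE.
(β, s1) is not a NE: Player 1 would switch to α (10 > 2).
No other cell survives both best-response checks, so there are 3 pure NE.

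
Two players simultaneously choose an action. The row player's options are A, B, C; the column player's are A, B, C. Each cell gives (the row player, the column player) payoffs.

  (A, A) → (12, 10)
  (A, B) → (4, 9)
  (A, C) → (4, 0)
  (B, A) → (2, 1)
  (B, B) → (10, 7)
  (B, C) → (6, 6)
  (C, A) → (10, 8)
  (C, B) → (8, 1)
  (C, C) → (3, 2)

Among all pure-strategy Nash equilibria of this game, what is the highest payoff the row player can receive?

12

Both A is a pure NE (the row player: 12 ≥ 10; the column player: 10 ≥ 9). The row player gets 12.
Both B is a pure NE (the row player: 10 ≥ 8; the column player: 7 ≥ 6). The row player gets 10.
Every other cell has a profitable deviation for at least one player. Highest of {12, 10} is 12.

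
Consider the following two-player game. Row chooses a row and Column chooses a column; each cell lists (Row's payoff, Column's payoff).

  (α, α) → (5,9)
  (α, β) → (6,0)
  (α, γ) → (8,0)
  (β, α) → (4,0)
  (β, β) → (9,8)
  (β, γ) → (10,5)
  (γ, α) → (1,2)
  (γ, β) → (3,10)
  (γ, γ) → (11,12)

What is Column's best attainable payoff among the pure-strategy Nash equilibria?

12

Both α is a pure NE (Row: 5 ≥ 4; Column: 9 ≥ 0). Column gets 9.
Both β is a pure NE (Row: 9 ≥ 6; Column: 8 ≥ 5). Column gets 8.
Both γ is a pure NE (Row: 11 ≥ 10; Column: 12 ≥ 10). Column gets 12.
Every other cell has a profitable deviation for at least one player. Highest of {9, 8, 12} is 12.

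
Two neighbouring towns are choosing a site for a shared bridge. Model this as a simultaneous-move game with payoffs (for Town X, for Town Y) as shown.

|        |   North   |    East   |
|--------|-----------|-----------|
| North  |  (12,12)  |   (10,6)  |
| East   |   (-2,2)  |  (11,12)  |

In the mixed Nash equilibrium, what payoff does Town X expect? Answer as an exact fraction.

152/15

Town Y mixes with probability q on North, chosen so Town X is indifferent: 12q + 10(1−q) = (-2)q + 11(1−q) gives q = 1/15.
Town X's expected payoff (from either row, since indifferent) is 12·1/15 + 10·14/15 = 152/15.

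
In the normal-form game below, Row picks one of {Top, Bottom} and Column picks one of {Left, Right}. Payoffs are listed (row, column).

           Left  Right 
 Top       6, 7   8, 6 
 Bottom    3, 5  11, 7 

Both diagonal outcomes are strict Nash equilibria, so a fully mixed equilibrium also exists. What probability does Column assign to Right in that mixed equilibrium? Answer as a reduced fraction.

Column's mix q on Left must make Row indifferent between Top and Bottom.
Row's payoff from Top: 6q + 8(1−q). From Bottom: 3q + 11(1−q).
Set equal: 3q = 3(1−q) → q = 3/6 = 1/2.
Probability on Right is 1 − 1/2 = 1/2.

1/2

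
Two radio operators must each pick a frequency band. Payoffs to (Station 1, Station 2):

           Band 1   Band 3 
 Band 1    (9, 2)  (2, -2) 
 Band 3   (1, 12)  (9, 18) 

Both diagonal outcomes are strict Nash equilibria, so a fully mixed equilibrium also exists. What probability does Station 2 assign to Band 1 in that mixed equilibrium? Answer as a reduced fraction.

7/15

Station 2's mix q on Band 1 must make Station 1 indifferent between Band 1 and Band 3.
Station 1's payoff from Band 1: 9q + 2(1−q). From Band 3: 1q + 9(1−q).
Set equal: 8q = 7(1−q) → q = 7/15.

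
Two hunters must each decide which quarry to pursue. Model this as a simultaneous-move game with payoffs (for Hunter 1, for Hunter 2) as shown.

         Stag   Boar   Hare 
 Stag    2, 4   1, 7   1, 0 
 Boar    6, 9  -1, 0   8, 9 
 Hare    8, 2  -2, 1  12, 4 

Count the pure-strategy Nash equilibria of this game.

2

(Stag, Boar): Hunter 1 gets 1 (best alternative -1); Hunter 2 gets 7 (best alternative 4). Neither deviates — NE.
Both Hare: Hunter 1 gets 12 (best alternative 8); Hunter 2 gets 4 (best alternative 2). Neither deviates — NE.
Both Boar is not a NE: Hunter 1 would switch to Stag (1 > -1).
No other cell survives both best-response checks, so there are 2 pure NE.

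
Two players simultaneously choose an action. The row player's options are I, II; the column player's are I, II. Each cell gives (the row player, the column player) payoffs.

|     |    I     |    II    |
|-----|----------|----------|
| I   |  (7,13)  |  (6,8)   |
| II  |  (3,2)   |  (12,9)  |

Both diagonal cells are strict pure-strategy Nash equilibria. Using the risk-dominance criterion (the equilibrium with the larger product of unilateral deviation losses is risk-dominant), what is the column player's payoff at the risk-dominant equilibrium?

9

At both I: the row player loses 7 − 3 = 4 by deviating; the column player loses 13 − 8 = 5. Product = 4·5 = 20.
At both II: the row player loses 12 − 6 = 6 by deviating; the column player loses 9 − 2 = 7. Product = 6·7 = 42.
42 > 20, so both II is risk-dominant. The column player's payoff there is 9.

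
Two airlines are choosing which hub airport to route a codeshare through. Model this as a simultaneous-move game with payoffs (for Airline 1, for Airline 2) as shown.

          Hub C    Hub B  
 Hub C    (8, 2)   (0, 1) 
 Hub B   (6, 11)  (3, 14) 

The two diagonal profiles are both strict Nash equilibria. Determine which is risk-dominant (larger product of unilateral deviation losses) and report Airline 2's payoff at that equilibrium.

14

At both Hub C: Airline 1 loses 8 − 6 = 2 by deviating; Airline 2 loses 2 − 1 = 1. Product = 2·1 = 2.
At both Hub B: Airline 1 loses 3 − 0 = 3 by deviating; Airline 2 loses 14 − 11 = 3. Product = 3·3 = 9.
9 > 2, so both Hub B is risk-dominant. Airline 2's payoff there is 14.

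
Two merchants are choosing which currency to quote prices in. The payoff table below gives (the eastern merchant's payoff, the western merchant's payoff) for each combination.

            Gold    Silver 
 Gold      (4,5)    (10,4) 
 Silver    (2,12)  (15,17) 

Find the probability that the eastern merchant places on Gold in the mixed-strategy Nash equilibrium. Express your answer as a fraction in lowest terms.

5/6

The eastern merchant's mix p on Gold must make the western merchant indifferent between Gold and Silver.
The western merchant's payoff from Gold: 5p + 12(1−p). From Silver: 4p + 17(1−p).
Set equal: 1p = 5(1−p) → p = 5/6.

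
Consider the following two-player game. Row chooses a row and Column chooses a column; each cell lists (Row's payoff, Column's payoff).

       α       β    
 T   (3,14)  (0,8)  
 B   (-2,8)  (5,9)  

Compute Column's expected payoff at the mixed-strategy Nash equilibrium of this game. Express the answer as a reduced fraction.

Row mixes with probability p on T, chosen so Column is indifferent: 14p + 8(1−p) = 8p + 9(1−p) gives p = 1/7.
Column's expected payoff is 14·1/7 + 8·6/7 = 62/7.

62/7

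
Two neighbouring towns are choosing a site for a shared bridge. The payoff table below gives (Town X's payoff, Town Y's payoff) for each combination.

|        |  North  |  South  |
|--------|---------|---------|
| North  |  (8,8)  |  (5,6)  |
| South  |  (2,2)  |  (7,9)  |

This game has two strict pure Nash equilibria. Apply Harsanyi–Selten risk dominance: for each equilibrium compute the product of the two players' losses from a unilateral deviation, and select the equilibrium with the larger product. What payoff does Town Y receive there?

At both North: Town X loses 8 − 2 = 6 by deviating; Town Y loses 8 − 6 = 2. Product = 6·2 = 12.
At both South: Town X loses 7 − 5 = 2 by deviating; Town Y loses 9 − 2 = 7. Product = 2·7 = 14.
14 > 12, so both South is risk-dominant. Town Y's payoff there is 9.

9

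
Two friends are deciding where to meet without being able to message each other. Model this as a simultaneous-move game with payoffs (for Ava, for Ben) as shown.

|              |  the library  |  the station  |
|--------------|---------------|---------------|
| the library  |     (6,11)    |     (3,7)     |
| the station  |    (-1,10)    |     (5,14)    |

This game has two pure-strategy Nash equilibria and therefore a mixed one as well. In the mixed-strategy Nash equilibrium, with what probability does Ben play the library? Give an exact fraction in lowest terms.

Ben's mix q on the library must make Ava indifferent between the library and the station.
Ava's payoff from the library: 6q + 3(1−q). From the station: (-1)q + 5(1−q).
Set equal: 7q = 2(1−q) → q = 2/9.

2/9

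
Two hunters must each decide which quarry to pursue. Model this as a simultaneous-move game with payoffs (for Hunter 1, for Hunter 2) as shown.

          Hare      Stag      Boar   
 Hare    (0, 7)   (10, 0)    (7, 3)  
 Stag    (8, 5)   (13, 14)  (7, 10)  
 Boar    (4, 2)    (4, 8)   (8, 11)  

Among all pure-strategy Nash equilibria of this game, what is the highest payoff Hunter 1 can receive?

Both Stag is a pure NE (Hunter 1: 13 ≥ 10; Hunter 2: 14 ≥ 10). Hunter 1 gets 13.
Both Boar is a pure NE (Hunter 1: 8 ≥ 7; Hunter 2: 11 ≥ 8). Hunter 1 gets 8.
Every other cell has a profitable deviation for at least one player. Highest of {13, 8} is 13.

13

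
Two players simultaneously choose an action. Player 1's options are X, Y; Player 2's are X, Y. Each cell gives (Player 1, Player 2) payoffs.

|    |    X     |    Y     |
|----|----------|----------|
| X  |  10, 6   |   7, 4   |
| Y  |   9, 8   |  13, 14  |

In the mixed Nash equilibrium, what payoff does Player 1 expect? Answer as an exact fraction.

Player 2 mixes with probability q on X, chosen so Player 1 is indifferent: 10q + 7(1−q) = 9q + 13(1−q) gives q = 6/7.
Player 1's expected payoff (from either row, since indifferent) is 10·6/7 + 7·1/7 = 67/7.

67/7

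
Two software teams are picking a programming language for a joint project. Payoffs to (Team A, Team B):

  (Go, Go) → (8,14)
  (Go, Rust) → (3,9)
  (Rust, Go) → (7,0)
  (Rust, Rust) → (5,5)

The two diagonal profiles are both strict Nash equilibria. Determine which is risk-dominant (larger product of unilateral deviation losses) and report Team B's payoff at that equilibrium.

At both Go: Team A loses 8 − 7 = 1 by deviating; Team B loses 14 − 9 = 5. Product = 1·5 = 5.
At both Rust: Team A loses 5 − 3 = 2 by deviating; Team B loses 5 − 0 = 5. Product = 2·5 = 10.
10 > 5, so both Rust is risk-dominant. Team B's payoff there is 5.

5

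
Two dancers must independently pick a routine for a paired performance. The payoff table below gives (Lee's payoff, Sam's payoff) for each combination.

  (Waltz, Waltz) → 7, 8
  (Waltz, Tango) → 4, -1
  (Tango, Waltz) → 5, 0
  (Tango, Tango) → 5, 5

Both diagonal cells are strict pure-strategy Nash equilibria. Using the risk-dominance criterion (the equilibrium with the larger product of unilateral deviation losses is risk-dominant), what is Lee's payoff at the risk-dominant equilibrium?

At both Waltz: Lee loses 7 − 5 = 2 by deviating; Sam loses 8 − (-1) = 9. Product = 2·9 = 18.
At both Tango: Lee loses 5 − 4 = 1 by deviating; Sam loses 5 − 0 = 5. Product = 1·5 = 5.
18 > 5, so both Waltz is risk-dominant. Lee's payoff there is 7.

7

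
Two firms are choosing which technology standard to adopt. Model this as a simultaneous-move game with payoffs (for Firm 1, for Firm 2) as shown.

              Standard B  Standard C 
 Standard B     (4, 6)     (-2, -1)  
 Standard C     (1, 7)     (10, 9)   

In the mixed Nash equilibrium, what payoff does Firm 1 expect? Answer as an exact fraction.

Firm 2 mixes with probability q on Standard B, chosen so Firm 1 is indifferent: 4q + (-2)(1−q) = 1q + 10(1−q) gives q = 4/5.
Firm 1's expected payoff (from either row, since indifferent) is 4·4/5 + (-2)·1/5 = 14/5.

14/5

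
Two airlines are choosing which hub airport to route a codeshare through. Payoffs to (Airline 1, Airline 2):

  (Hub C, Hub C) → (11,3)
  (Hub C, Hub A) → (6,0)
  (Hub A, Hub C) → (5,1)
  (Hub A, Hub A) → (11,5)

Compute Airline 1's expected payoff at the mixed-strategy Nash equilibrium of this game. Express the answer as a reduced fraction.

Airline 2 mixes with probability q on Hub C, chosen so Airline 1 is indifferent: 11q + 6(1−q) = 5q + 11(1−q) gives q = 5/11.
Airline 1's expected payoff (from either row, since indifferent) is 11·5/11 + 6·6/11 = 91/11.

91/11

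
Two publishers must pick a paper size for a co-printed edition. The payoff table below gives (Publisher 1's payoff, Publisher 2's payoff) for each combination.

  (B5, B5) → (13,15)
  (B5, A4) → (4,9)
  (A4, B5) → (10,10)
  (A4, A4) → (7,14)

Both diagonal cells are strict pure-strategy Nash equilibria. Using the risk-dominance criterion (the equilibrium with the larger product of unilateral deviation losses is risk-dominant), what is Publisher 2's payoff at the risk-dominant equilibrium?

15

At both B5: Publisher 1 loses 13 − 10 = 3 by deviating; Publisher 2 loses 15 − 9 = 6. Product = 3·6 = 18.
At both A4: Publisher 1 loses 7 − 4 = 3 by deviating; Publisher 2 loses 14 − 10 = 4. Product = 3·4 = 12.
18 > 12, so both B5 is risk-dominant. Publisher 2's payoff there is 15.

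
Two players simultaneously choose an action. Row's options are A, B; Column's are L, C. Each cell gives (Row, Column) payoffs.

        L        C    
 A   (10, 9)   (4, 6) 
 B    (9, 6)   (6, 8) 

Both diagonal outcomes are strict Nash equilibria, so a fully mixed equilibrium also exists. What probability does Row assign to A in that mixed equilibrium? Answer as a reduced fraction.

Row's mix p on A must make Column indifferent between L and C.
Column's payoff from L: 9p + 6(1−p). From C: 6p + 8(1−p).
Set equal: 3p = 2(1−p) → p = 2/5.

2/5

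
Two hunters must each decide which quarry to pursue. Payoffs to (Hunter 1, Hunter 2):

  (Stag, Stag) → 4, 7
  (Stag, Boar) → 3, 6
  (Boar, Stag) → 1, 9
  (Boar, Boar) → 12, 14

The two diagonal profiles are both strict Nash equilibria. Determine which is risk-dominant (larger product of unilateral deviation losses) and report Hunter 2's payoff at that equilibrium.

14

At both Stag: Hunter 1 loses 4 − 1 = 3 by deviating; Hunter 2 loses 7 − 6 = 1. Product = 3·1 = 3.
At both Boar: Hunter 1 loses 12 − 3 = 9 by deviating; Hunter 2 loses 14 − 9 = 5. Product = 9·5 = 45.
45 > 3, so both Boar is risk-dominant. Hunter 2's payoff there is 14.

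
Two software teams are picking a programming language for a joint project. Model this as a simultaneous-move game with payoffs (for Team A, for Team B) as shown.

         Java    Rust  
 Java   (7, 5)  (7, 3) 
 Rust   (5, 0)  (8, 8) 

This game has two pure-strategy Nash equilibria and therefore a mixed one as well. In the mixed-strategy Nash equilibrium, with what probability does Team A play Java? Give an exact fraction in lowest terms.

4/5

Team A's mix p on Java must make Team B indifferent between Java and Rust.
Team B's payoff from Java: 5p + 0(1−p). From Rust: 3p + 8(1−p).
Set equal: 2p = 8(1−p) → p = 8/10 = 4/5.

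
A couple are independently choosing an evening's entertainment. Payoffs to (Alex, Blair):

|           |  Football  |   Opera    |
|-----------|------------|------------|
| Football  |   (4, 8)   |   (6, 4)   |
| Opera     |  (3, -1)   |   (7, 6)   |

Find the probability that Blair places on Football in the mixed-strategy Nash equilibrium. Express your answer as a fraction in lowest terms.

Blair's mix q on Football must make Alex indifferent between Football and Opera.
Alex's payoff from Football: 4q + 6(1−q). From Opera: 3q + 7(1−q).
Set equal: 1q = 1(1−q) → q = 1/2.

1/2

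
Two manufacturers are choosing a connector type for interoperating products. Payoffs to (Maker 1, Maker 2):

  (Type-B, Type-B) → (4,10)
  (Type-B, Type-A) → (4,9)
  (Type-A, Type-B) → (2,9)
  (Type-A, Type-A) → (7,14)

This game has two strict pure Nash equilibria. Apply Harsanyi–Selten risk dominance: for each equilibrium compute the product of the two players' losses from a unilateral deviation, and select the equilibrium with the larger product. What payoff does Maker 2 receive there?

14

At both Type-B: Maker 1 loses 4 − 2 = 2 by deviating; Maker 2 loses 10 − 9 = 1. Product = 2·1 = 2.
At both Type-A: Maker 1 loses 7 − 4 = 3 by deviating; Maker 2 loses 14 − 9 = 5. Product = 3·5 = 15.
15 > 2, so both Type-A is risk-dominant. Maker 2's payoff there is 14.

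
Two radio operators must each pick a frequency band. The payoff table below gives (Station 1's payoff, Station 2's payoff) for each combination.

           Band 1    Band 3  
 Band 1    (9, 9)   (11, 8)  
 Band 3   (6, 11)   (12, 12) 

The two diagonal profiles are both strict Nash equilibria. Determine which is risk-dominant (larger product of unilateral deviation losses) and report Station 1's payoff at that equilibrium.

9

At both Band 1: Station 1 loses 9 − 6 = 3 by deviating; Station 2 loses 9 − 8 = 1. Product = 3·1 = 3.
At both Band 3: Station 1 loses 12 − 11 = 1 by deviating; Station 2 loses 12 − 11 = 1. Product = 1·1 = 1.
3 > 1, so both Band 1 is risk-dominant. Station 1's payoff there is 9.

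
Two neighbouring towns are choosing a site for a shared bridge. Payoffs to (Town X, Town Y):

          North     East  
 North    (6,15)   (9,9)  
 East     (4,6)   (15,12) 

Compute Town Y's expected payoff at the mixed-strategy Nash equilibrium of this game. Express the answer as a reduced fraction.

21/2

Town X mixes with probability p on North, chosen so Town Y is indifferent: 15p + 6(1−p) = 9p + 12(1−p) gives p = 1/2.
Town Y's expected payoff is 15·1/2 + 6·1/2 = 21/2.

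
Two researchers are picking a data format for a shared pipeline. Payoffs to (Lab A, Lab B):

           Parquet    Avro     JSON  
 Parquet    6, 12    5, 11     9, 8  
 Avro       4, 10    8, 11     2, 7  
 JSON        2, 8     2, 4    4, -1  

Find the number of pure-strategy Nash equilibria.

2

Both Parquet: Lab A gets 6 (best alternative 4); Lab B gets 12 (best alternative 11). Neither deviates — NE.
Both Avro: Lab A gets 8 (best alternative 5); Lab B gets 11 (best alternative 10). Neither deviates — NE.
Both JSON is not a NE: Lab A would switch to Parquet (9 > 4).
No other cell survives both best-response checks, so there are 2 pure NE.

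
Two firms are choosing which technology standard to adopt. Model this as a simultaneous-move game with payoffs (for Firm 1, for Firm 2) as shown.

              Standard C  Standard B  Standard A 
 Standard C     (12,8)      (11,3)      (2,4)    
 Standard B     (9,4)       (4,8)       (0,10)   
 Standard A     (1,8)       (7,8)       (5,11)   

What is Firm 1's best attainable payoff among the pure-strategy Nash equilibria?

12

Both Standard C is a pure NE (Firm 1: 12 ≥ 9; Firm 2: 8 ≥ 4). Firm 1 gets 12.
Both Standard A is a pure NE (Firm 1: 5 ≥ 2; Firm 2: 11 ≥ 8). Firm 1 gets 5.
Every other cell has a profitable deviation for at least one player. Highest of {12, 5} is 12.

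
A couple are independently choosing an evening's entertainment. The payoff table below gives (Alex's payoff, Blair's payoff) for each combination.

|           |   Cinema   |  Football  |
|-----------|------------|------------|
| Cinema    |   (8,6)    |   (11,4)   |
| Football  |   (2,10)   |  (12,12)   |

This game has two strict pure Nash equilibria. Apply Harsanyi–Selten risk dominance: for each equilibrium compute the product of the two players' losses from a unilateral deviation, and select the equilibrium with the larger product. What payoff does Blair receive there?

6

At both Cinema: Alex loses 8 − 2 = 6 by deviating; Blair loses 6 − 4 = 2. Product = 6·2 = 12.
At both Football: Alex loses 12 − 11 = 1 by deviating; Blair loses 12 − 10 = 2. Product = 1·2 = 2.
12 > 2, so both Cinema is risk-dominant. Blair's payoff there is 6.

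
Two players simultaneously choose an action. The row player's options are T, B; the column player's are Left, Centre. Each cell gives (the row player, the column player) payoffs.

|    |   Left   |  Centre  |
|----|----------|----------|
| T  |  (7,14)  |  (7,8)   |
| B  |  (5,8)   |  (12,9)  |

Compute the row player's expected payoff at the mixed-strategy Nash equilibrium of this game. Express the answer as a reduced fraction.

The column player mixes with probability q on Left, chosen so the row player is indifferent: 7q + 7(1−q) = 5q + 12(1−q) gives q = 5/7.
The row player's expected payoff (from either row, since indifferent) is 7·5/7 + 7·2/7 = 7.

7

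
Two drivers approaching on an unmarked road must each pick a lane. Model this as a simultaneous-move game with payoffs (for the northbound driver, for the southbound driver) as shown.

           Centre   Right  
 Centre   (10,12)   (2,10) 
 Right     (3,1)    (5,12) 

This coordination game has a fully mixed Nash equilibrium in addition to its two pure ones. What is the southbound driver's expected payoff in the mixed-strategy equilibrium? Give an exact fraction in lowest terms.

The northbound driver mixes with probability p on Centre, chosen so the southbound driver is indifferent: 12p + 1(1−p) = 10p + 12(1−p) gives p = 11/13.
The southbound driver's expected payoff is 12·11/13 + 1·2/13 = 134/13.

134/13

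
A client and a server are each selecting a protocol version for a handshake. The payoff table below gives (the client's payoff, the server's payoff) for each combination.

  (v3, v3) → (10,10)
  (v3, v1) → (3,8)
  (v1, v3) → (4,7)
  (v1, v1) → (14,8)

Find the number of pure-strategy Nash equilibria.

2

Both v3: the client gets 10 (best alternative 4); the server gets 10 (best alternative 8). Neither deviates — NE.
Both v1: the client gets 14 (best alternative 3); the server gets 8 (best alternative 7). Neither deviates — NE.
(v1, v3) is not a NE: the client would switch to v3 (10 > 4).
No other cell survives both best-response checks, so there are 2 pure NE.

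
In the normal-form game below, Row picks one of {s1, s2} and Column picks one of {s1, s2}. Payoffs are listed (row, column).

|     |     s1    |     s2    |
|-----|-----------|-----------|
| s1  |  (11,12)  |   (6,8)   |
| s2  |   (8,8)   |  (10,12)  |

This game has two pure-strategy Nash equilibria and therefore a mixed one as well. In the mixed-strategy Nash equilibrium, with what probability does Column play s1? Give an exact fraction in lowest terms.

Column's mix q on s1 must make Row indifferent between s1 and s2.
Row's payoff from s1: 11q + 6(1−q). From s2: 8q + 10(1−q).
Set equal: 3q = 4(1−q) → q = 4/7.

4/7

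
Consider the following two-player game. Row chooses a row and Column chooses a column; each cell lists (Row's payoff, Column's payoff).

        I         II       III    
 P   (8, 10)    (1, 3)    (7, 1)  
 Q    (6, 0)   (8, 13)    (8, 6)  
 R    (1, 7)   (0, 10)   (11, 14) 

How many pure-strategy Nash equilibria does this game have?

(P, I): Row gets 8 (best alternative 6); Column gets 10 (best alternative 3). Neither deviates — NE.
(Q, II): Row gets 8 (best alternative 1); Column gets 13 (best alternative 6). Neither deviates — NE.
(R, III): Row gets 11 (best alternative 8); Column gets 14 (best alternative 10). Neither deviates — NE.
(R, I) is not a NE: Row would switch to P (8 > 1).
No other cell survives both best-response checks, so there are 3 pure NE.

3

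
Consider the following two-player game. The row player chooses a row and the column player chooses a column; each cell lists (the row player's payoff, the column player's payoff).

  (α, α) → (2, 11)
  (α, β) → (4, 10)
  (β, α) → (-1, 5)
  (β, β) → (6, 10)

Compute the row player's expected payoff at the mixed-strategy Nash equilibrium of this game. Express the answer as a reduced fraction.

16/5

The column player mixes with probability q on α, chosen so the row player is indifferent: 2q + 4(1−q) = (-1)q + 6(1−q) gives q = 2/5.
The row player's expected payoff (from either row, since indifferent) is 2·2/5 + 4·3/5 = 16/5.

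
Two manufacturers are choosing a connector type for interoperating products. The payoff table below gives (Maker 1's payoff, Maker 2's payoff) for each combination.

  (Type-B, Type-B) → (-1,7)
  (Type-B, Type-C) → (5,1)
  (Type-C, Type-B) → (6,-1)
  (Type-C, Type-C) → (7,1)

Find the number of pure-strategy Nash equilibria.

1

Both Type-C: Maker 1 gets 7 (best alternative 5); Maker 2 gets 1 (best alternative -1). Neither deviates — NE.
Both Type-B is not a NE: Maker 1 would switch to Type-C (6 > -1).
No other cell survives both best-response checks, so there is 1 pure NE.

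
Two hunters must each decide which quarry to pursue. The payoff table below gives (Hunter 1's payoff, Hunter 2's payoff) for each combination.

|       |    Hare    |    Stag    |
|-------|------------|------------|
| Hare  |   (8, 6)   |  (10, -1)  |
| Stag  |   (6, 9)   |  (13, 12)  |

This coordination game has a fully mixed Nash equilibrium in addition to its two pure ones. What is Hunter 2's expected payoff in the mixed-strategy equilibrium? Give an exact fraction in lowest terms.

81/10

Hunter 1 mixes with probability p on Hare, chosen so Hunter 2 is indifferent: 6p + 9(1−p) = (-1)p + 12(1−p) gives p = 3/10.
Hunter 2's expected payoff is 6·3/10 + 9·7/10 = 81/10.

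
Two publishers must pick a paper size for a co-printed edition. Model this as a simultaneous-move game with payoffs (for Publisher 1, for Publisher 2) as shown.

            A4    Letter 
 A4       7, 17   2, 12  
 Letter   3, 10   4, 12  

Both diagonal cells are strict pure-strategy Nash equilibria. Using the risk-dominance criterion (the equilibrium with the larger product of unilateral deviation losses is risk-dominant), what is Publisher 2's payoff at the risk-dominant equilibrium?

At both A4: Publisher 1 loses 7 − 3 = 4 by deviating; Publisher 2 loses 17 − 12 = 5. Product = 4·5 = 20.
At both Letter: Publisher 1 loses 4 − 2 = 2 by deviating; Publisher 2 loses 12 − 10 = 2. Product = 2·2 = 4.
20 > 4, so both A4 is risk-dominant. Publisher 2's payoff there is 17.

17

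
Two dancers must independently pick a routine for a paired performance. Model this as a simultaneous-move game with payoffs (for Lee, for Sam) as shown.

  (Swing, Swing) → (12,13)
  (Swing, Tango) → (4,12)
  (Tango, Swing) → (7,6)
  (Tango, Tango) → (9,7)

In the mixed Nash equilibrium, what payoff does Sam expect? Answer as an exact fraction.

19/2

Lee mixes with probability p on Swing, chosen so Sam is indifferent: 13p + 6(1−p) = 12p + 7(1−p) gives p = 1/2.
Sam's expected payoff is 13·1/2 + 6·1/2 = 19/2.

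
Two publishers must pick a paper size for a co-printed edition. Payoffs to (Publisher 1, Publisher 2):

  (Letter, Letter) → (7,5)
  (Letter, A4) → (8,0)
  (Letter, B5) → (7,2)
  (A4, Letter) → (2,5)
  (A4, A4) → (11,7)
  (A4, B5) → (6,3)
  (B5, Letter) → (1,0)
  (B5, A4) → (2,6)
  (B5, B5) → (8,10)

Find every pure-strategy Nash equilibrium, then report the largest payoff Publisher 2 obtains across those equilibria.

Both Letter is a pure NE (Publisher 1: 7 ≥ 2; Publisher 2: 5 ≥ 2). Publisher 2 gets 5.
Both A4 is a pure NE (Publisher 1: 11 ≥ 8; Publisher 2: 7 ≥ 5). Publisher 2 gets 7.
Both B5 is a pure NE (Publisher 1: 8 ≥ 7; Publisher 2: 10 ≥ 6). Publisher 2 gets 10.
Every other cell has a profitable deviation for at least one player. Highest of {5, 7, 10} is 10.

10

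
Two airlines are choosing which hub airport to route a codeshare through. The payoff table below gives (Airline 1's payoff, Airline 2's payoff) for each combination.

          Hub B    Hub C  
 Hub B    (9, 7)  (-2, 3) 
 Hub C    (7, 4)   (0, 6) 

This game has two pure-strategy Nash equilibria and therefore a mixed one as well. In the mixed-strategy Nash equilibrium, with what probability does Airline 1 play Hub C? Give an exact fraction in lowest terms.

Airline 1's mix p on Hub B must make Airline 2 indifferent between Hub B and Hub C.
Airline 2's payoff from Hub B: 7p + 4(1−p). From Hub C: 3p + 6(1−p).
Set equal: 4p = 2(1−p) → p = 2/6 = 1/3.
Probability on Hub C is 1 − 1/3 = 2/3.

2/3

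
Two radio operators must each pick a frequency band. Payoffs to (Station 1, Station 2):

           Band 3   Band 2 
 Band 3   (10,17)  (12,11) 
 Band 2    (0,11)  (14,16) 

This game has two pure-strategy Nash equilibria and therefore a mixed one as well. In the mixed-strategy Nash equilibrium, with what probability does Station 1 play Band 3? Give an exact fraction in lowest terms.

Station 1's mix p on Band 3 must make Station 2 indifferent between Band 3 and Band 2.
Station 2's payoff from Band 3: 17p + 11(1−p). From Band 2: 11p + 16(1−p).
Set equal: 6p = 5(1−p) → p = 5/11.

5/11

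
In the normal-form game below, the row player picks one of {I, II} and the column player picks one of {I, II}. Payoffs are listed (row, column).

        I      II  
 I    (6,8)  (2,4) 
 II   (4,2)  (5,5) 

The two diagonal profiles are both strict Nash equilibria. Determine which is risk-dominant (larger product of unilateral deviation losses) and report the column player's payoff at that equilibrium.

At both I: the row player loses 6 − 4 = 2 by deviating; the column player loses 8 − 4 = 4. Product = 2·4 = 8.
At both II: the row player loses 5 − 2 = 3 by deviating; the column player loses 5 − 2 = 3. Product = 3·3 = 9.
9 > 8, so both II is risk-dominant. The column player's payoff there is 5.

5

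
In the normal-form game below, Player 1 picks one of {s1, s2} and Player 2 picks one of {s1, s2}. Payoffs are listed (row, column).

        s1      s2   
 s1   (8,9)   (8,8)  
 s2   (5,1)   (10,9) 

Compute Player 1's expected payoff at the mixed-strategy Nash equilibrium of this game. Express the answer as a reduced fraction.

Player 2 mixes with probability q on s1, chosen so Player 1 is indifferent: 8q + 8(1−q) = 5q + 10(1−q) gives q = 2/5.
Player 1's expected payoff (from either row, since indifferent) is 8·2/5 + 8·3/5 = 8.

8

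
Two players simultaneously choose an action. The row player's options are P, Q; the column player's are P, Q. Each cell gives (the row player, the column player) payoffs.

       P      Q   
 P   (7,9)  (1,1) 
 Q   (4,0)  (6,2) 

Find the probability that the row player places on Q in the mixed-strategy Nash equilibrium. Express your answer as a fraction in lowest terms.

4/5

The row player's mix p on P must make the column player indifferent between P and Q.
The column player's payoff from P: 9p + 0(1−p). From Q: 1p + 2(1−p).
Set equal: 8p = 2(1−p) → p = 2/10 = 1/5.
Probability on Q is 1 − 1/5 = 4/5.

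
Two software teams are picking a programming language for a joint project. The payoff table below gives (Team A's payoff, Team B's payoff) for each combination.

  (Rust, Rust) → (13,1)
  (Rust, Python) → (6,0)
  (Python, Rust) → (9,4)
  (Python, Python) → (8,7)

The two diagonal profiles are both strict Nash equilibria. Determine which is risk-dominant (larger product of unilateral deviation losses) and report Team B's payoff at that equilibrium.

At both Rust: Team A loses 13 − 9 = 4 by deviating; Team B loses 1 − 0 = 1. Product = 4·1 = 4.
At both Python: Team A loses 8 − 6 = 2 by deviating; Team B loses 7 − 4 = 3. Product = 2·3 = 6.
6 > 4, so both Python is risk-dominant. Team B's payoff there is 7.

7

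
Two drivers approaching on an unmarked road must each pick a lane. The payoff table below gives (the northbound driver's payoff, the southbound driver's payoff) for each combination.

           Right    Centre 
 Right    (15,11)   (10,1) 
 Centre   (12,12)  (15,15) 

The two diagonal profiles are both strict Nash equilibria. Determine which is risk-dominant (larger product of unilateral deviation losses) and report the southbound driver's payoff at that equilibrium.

At both Right: the northbound driver loses 15 − 12 = 3 by deviating; the southbound driver loses 11 − 1 = 10. Product = 3·10 = 30.
At both Centre: the northbound driver loses 15 − 10 = 5 by deviating; the southbound driver loses 15 − 12 = 3. Product = 5·3 = 15.
30 > 15, so both Right is risk-dominant. The southbound driver's payoff there is 11.

11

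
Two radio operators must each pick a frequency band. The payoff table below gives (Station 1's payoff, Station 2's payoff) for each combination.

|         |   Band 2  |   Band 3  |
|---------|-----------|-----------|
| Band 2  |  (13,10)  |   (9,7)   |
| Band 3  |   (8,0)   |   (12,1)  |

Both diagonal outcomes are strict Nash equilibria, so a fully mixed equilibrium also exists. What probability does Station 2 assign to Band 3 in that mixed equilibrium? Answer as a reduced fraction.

5/8

Station 2's mix q on Band 2 must make Station 1 indifferent between Band 2 and Band 3.
Station 1's payoff from Band 2: 13q + 9(1−q). From Band 3: 8q + 12(1−q).
Set equal: 5q = 3(1−q) → q = 3/8.
Probability on Band 3 is 1 − 3/8 = 5/8.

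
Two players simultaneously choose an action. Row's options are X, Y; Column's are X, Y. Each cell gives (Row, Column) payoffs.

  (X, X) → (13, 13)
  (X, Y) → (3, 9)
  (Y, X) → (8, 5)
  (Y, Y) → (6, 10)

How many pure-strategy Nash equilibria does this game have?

Both X: Row gets 13 (best alternative 8); Column gets 13 (best alternative 9). Neither deviates — NE.
Both Y: Row gets 6 (best alternative 3); Column gets 10 (best alternative 5). Neither deviates — NE.
(X, Y) is not a NE: Row would switch to Y (6 > 3).
No other cell survives both best-response checks, so there are 2 pure NE.

2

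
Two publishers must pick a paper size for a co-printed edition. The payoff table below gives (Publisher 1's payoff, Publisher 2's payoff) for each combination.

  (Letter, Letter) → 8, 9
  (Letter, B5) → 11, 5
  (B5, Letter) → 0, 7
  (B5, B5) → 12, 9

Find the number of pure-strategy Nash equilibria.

2

Both Letter: Publisher 1 gets 8 (best alternative 0); Publisher 2 gets 9 (best alternative 5). Neither deviates — NE.
Both B5: Publisher 1 gets 12 (best alternative 11); Publisher 2 gets 9 (best alternative 7). Neither deviates — NE.
(B5, Letter) is not a NE: Publisher 1 would switch to Letter (8 > 0).
No other cell survives both best-response checks, so there are 2 pure NE.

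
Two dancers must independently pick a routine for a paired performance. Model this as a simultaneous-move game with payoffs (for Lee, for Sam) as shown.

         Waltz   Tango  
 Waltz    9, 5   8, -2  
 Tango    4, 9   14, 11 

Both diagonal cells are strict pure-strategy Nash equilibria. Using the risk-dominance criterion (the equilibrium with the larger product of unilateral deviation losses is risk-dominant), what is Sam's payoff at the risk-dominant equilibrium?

At both Waltz: Lee loses 9 − 4 = 5 by deviating; Sam loses 5 − (-2) = 7. Product = 5·7 = 35.
At both Tango: Lee loses 14 − 8 = 6 by deviating; Sam loses 11 − 9 = 2. Product = 6·2 = 12.
35 > 12, so both Waltz is risk-dominant. Sam's payoff there is 5.

5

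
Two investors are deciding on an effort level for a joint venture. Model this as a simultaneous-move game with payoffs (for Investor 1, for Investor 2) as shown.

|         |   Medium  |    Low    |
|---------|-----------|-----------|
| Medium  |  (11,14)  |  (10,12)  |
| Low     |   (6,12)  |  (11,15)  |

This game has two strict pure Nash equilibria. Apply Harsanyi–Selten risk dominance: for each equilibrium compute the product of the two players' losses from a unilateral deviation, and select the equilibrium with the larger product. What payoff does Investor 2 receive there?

At both Medium: Investor 1 loses 11 − 6 = 5 by deviating; Investor 2 loses 14 − 12 = 2. Product = 5·2 = 10.
At both Low: Investor 1 loses 11 − 10 = 1 by deviating; Investor 2 loses 15 − 12 = 3. Product = 1·3 = 3.
10 > 3, so both Medium is risk-dominant. Investor 2's payoff there is 14.

14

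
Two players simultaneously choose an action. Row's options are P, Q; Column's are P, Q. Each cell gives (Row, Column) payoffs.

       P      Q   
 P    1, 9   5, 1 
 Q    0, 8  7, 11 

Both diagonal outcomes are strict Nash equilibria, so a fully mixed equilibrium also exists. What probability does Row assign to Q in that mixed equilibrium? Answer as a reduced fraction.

8/11

Row's mix p on P must make Column indifferent between P and Q.
Column's payoff from P: 9p + 8(1−p). From Q: 1p + 11(1−p).
Set equal: 8p = 3(1−p) → p = 3/11.
Probability on Q is 1 − 3/11 = 8/11.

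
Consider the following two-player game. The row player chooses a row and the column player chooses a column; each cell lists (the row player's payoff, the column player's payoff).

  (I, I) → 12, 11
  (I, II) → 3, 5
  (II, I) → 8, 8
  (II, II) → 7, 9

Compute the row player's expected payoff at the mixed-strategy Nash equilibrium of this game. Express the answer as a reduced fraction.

15/2

The column player mixes with probability q on I, chosen so the row player is indifferent: 12q + 3(1−q) = 8q + 7(1−q) gives q = 1/2.
The row player's expected payoff (from either row, since indifferent) is 12·1/2 + 3·1/2 = 15/2.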